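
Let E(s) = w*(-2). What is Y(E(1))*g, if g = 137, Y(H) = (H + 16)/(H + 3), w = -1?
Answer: 2466/5 ≈ 493.20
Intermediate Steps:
E(s) = 2 (E(s) = -1*(-2) = 2)
Y(H) = (16 + H)/(3 + H)
Y(E(1))*g = ((16 + 2)/(3 + 2))*137 = (18/5)*137 = 2466/5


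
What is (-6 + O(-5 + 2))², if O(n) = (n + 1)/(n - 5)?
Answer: 529/16 ≈ 33.063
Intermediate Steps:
O(n) = (1 + n)/(-5 + n)
(-6 + O(-5 + 2))² = (-6 + (1 + (-5 + 2))/(-5 + (-5 + 2)))² = (-6 + (1 - 3)/(-5 - 3))² = (-6 - 2/(-8))² = (-6 - ⅛*(-2))² = (-6 + ¼)² = (-23/4)² = 529/16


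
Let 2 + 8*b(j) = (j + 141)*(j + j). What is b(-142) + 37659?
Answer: 150777/4 ≈ 37694.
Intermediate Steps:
b(j) = -¼ + j*(141 + j)/4 (b(j) = -¼ + ((j + 141)*(j + j))/8 = -¼ + ((141 + j)*(2*j))/8 = -¼ + (2*j*(141 + j))/8 = -¼ + j*(141 + j)/4)
b(-142) + 37659 = (-¼ + (¼)*(-142)² + (141/4)*(-142)) + 37659 = (-¼ + (¼)*20164 - 10011/2) + 37659 = (-¼ + 5041 - 10011/2) + 37659 = 141/4 + 37659 = 150777/4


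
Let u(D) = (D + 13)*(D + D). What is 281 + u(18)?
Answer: 1397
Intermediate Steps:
u(D) = 2*D*(13 + D) (u(D) = (13 + D)*(2*D) = 2*D*(13 + D))
281 + u(18) = 281 + 2*18*(13 + 18) = 281 + 2*18*31 = 281 + 1116 = 1397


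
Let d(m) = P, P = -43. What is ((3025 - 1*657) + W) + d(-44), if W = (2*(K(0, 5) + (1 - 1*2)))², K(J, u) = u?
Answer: 2389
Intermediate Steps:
d(m) = -43
W = 64 (W = (2*(5 + (1 - 1*2)))² = (2*(5 + (1 - 2)))² = (2*(5 - 1))² = (2*4)² = 8² = 64)
((3025 - 1*657) + W) + d(-44) = ((3025 - 1*657) + 64) - 43 = ((3025 - 657) + 64) - 43 = (2368 + 64) - 43 = 2432 - 43 = 2389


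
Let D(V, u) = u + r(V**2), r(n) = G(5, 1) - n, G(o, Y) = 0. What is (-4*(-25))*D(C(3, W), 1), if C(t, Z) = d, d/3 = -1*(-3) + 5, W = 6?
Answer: -57500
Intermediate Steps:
r(n) = -n (r(n) = 0 - n = -n)
d = 24 (d = 3*(-1*(-3) + 5) = 3*(3 + 5) = 3*8 = 24)
C(t, Z) = 24
D(V, u) = u - V**2
(-4*(-25))*D(C(3, W), 1) = (-4*(-25))*(1 - 1*24**2) = 100*(1 - 1*576) = 100*(1 - 576) = 100*(-575) = -57500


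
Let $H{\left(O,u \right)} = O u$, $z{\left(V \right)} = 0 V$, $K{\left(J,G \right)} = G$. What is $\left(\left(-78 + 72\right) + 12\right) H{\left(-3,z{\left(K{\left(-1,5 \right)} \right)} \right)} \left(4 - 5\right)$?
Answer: $0$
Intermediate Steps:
$z{\left(V \right)} = 0$
$\left(\left(-78 + 72\right) + 12\right) H{\left(-3,z{\left(K{\left(-1,5 \right)} \right)} \right)} \left(4 - 5\right) = \left(\left(-78 + 72\right) + 12\right) \left(-3\right) 0 \left(4 - 5\right) = \left(-6 + 12\right) 0 \left(4 - 5\right) = 6 \cdot 0 \left(-1\right) = 6 \cdot 0 = 0$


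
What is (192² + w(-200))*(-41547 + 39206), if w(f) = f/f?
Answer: -86300965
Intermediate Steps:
w(f) = 1
(192² + w(-200))*(-41547 + 39206) = (192² + 1)*(-41547 + 39206) = (36864 + 1)*(-2341) = 36865*(-2341) = -86300965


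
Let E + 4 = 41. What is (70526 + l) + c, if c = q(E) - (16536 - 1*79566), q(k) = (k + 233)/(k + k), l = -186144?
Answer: -1945621/37 ≈ -52584.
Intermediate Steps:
E = 37 (E = -4 + 41 = 37)
q(k) = (233 + k)/(2*k) (q(k) = (233 + k)/((2*k)) = (233 + k)*(1/(2*k)) = (233 + k)/(2*k))
c = 2332245/37 (c = (½)*(233 + 37)/37 - (16536 - 1*79566) = (½)*(1/37)*270 - (16536 - 79566) = 135/37 - 1*(-63030) = 135/37 + 63030 = 2332245/37 ≈ 63034.)
(70526 + l) + c = (70526 - 186144) + 2332245/37 = -115618 + 2332245/37 = -1945621/37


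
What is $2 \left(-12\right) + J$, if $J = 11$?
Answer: $-13$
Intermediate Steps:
$2 \left(-12\right) + J = 2 \left(-12\right) + 11 = -24 + 11 = -13$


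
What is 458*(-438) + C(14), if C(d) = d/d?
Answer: -200603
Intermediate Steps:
C(d) = 1
458*(-438) + C(14) = 458*(-438) + 1 = -200604 + 1 = -200603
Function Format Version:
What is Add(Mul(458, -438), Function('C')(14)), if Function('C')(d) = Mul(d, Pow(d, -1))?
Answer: -200603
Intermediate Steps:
Function('C')(d) = 1
Add(Mul(458, -438), Function('C')(14)) = Add(Mul(458, -438), 1) = Add(-200604, 1) = -200603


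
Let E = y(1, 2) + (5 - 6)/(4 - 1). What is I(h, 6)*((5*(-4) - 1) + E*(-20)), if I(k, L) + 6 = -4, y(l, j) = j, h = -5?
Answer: 1630/3 ≈ 543.33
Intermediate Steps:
I(k, L) = -10 (I(k, L) = -6 - 4 = -10)
E = 5/3 (E = 2 + (5 - 6)/(4 - 1) = 2 - 1/3 = 2 - 1*⅓ = 2 - ⅓ = 5/3 ≈ 1.6667)
I(h, 6)*((5*(-4) - 1) + E*(-20)) = -10*((5*(-4) - 1) + (5/3)*(-20)) = -10*((-20 - 1) - 100/3) = -10*(-21 - 100/3) = -10*(-163/3) = 1630/3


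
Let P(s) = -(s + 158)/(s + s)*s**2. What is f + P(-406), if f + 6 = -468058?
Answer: -518408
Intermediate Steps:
f = -468064 (f = -6 - 468058 = -468064)
P(s) = -s*(158 + s)/2 (P(s) = -(158 + s)/((2*s))*s**2 = -(158 + s)*(1/(2*s))*s**2 = -(158 + s)/(2*s)*s**2 = -s*(158 + s)/2)
f + P(-406) = -468064 - 1/2*(-406)*(158 - 406) = -468064 - 1/2*(-406)*(-248) = -468064 - 50344 = -518408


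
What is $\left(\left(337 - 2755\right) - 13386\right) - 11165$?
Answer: $-26969$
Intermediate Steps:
$\left(\left(337 - 2755\right) - 13386\right) - 11165 = \left(-2418 - 13386\right) - 11165 = -15804 - 11165 = -26969$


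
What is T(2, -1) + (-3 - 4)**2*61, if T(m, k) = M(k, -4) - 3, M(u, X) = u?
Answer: 2985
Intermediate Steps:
T(m, k) = -3 + k (T(m, k) = k - 3 = -3 + k)
T(2, -1) + (-3 - 4)**2*61 = (-3 - 1) + (-3 - 4)**2*61 = -4 + (-7)**2*61 = -4 + 49*61 = -4 + 2989 = 2985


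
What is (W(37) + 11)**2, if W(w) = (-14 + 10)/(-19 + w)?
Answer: 9409/81 ≈ 116.16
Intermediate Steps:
W(w) = -4/(-19 + w)
(W(37) + 11)**2 = (-4/(-19 + 37) + 11)**2 = (-4/18 + 11)**2 = (-4*1/18 + 11)**2 = (-2/9 + 11)**2 = (97/9)**2 = 9409/81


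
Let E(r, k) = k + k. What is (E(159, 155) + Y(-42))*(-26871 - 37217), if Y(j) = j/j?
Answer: -19931368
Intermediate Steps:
Y(j) = 1
E(r, k) = 2*k
(E(159, 155) + Y(-42))*(-26871 - 37217) = (2*155 + 1)*(-26871 - 37217) = (310 + 1)*(-64088) = 311*(-64088) = -19931368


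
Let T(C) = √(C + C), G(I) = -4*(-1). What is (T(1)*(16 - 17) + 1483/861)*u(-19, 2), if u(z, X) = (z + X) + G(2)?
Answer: -19279/861 + 13*√2 ≈ -4.0066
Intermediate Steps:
G(I) = 4
u(z, X) = 4 + X + z (u(z, X) = (z + X) + 4 = (X + z) + 4 = 4 + X + z)
T(C) = √2*√C (T(C) = √(2*C) = √2*√C)
(T(1)*(16 - 17) + 1483/861)*u(-19, 2) = ((√2*√1)*(16 - 17) + 1483/861)*(4 + 2 - 19) = ((√2*1)*(-1) + 1483*(1/861))*(-13) = (√2*(-1) + 1483/861)*(-13) = (-√2 + 1483/861)*(-13) = (1483/861 - √2)*(-13) = -19279/861 + 13*√2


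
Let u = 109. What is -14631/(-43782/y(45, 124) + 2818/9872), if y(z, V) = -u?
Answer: -7871829144/216261533 ≈ -36.400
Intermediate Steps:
y(z, V) = -109 (y(z, V) = -1*109 = -109)
-14631/(-43782/y(45, 124) + 2818/9872) = -14631/(-43782/(-109) + 2818/9872) = -14631/(-43782*(-1/109) + 2818*(1/9872)) = -14631/(43782/109 + 1409/4936) = -14631/216261533/538024 = -14631*538024/216261533 = -7871829144/216261533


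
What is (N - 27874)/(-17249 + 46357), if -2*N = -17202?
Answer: -19273/29108 ≈ -0.66212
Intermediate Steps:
N = 8601 (N = -½*(-17202) = 8601)
(N - 27874)/(-17249 + 46357) = (8601 - 27874)/(-17249 + 46357) = -19273/29108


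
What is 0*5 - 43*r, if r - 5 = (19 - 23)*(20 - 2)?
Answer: 2881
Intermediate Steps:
r = -67 (r = 5 + (19 - 23)*(20 - 2) = 5 - 4*18 = 5 - 72 = -67)
0*5 - 43*r = 0*5 - 43*(-67) = 0 + 2881 = 2881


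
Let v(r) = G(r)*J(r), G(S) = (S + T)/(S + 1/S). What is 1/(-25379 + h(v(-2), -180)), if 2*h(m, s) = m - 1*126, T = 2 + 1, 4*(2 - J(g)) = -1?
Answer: -20/508849 ≈ -3.9304e-5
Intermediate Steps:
J(g) = 9/4 (J(g) = 2 - 1/4*(-1) = 2 + 1/4 = 9/4)
T = 3
G(S) = (3 + S)/(S + 1/S) (G(S) = (S + 3)/(S + 1/S) = (3 + S)/(S + 1/S))
v(r) = 9*r*(3 + r)/(4*(1 + r**2)) (v(r) = (r*(3 + r)/(1 + r**2))*(9/4) = 9*r*(3 + r)/(4*(1 + r**2)))
h(m, s) = -63 + m/2 (h(m, s) = (m - 1*126)/2 = (m - 126)/2 = (-126 + m)/2 = -63 + m/2)
1/(-25379 + h(v(-2), -180)) = 1/(-25379 + (-63 + ((9/4)*(-2)*(3 - 2)/(1 + (-2)**2))/2)) = 1/(-25379 + (-63 + ((9/4)*(-2)*1/(1 + 4))/2)) = 1/(-25379 + (-63 + ((9/4)*(-2)*1/5)/2)) = 1/(-25379 + (-63 + ((9/4)*(-2)*(1/5)*1)/2)) = 1/(-25379 + (-63 + (1/2)*(-9/10))) = 1/(-25379 + (-63 - 9/20)) = 1/(-25379 - 1269/20) = 1/(-508849/20) = -20/508849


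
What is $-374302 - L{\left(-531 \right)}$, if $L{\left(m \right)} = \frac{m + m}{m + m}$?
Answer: $-374303$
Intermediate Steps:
$L{\left(m \right)} = 1$ ($L{\left(m \right)} = \frac{2 m}{2 m} = 2 m \frac{1}{2 m} = 1$)
$-374302 - L{\left(-531 \right)} = -374302 - 1 = -374303$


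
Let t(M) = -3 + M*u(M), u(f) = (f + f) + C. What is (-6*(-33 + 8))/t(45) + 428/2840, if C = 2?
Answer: 183053/979090 ≈ 0.18696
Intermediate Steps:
u(f) = 2 + 2*f (u(f) = (f + f) + 2 = 2*f + 2 = 2 + 2*f)
t(M) = -3 + M*(2 + 2*M)
(-6*(-33 + 8))/t(45) + 428/2840 = (-6*(-33 + 8))/(-3 + 2*45*(1 + 45)) + 428/2840 = (-6*(-25))/(-3 + 2*45*46) + 428*(1/2840) = 150/(-3 + 4140) + 107/710 = 150/4137 + 107/710 = 150*(1/4137) + 107/710 = 50/1379 + 107/710 = 183053/979090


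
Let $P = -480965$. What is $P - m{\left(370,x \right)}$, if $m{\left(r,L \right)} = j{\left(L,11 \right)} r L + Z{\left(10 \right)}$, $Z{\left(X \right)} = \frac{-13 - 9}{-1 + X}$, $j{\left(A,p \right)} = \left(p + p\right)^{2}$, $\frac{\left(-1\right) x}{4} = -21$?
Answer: $- \frac{139713143}{9} \approx -1.5524 \cdot 10^{7}$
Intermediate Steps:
$x = 84$ ($x = \left(-4\right) \left(-21\right) = 84$)
$j{\left(A,p \right)} = 4 p^{2}$ ($j{\left(A,p \right)} = \left(2 p\right)^{2} = 4 p^{2}$)
$Z{\left(X \right)} = - \frac{22}{-1 + X}$
$m{\left(r,L \right)} = - \frac{22}{9} + 484 L r$ ($m{\left(r,L \right)} = 4 \cdot 11^{2} r L - \frac{22}{-1 + 10} = 4 \cdot 121 r L - \frac{22}{9} = 484 r L - \frac{22}{9} = 484 L r - \frac{22}{9} = - \frac{22}{9} + 484 L r$)
$P - m{\left(370,x \right)} = -480965 - \left(- \frac{22}{9} + 484 \cdot 84 \cdot 370\right) = -480965 - \left(- \frac{22}{9} + 15042720\right) = -480965 - \frac{135384458}{9} = - \frac{139713143}{9}$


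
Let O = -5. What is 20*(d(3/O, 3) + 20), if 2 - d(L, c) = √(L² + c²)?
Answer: 440 - 12*√26 ≈ 378.81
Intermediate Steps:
d(L, c) = 2 - √(L² + c²)
20*(d(3/O, 3) + 20) = 20*((2 - √((3/(-5))² + 3²)) + 20) = 20*((2 - √((3*(-⅕))² + 9)) + 20) = 20*((2 - √((-⅗)² + 9)) + 20) = 20*((2 - √(9/25 + 9)) + 20) = 20*((2 - √(234/25)) + 20) = 20*((2 - 3*√26/5) + 20) = 20*(22 - 3*√26/5) = 440 - 12*√26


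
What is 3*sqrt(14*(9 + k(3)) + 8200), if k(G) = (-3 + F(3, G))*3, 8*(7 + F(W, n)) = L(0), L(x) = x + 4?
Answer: 3*sqrt(7927) ≈ 267.10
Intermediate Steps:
L(x) = 4 + x
F(W, n) = -13/2 (F(W, n) = -7 + (4 + 0)/8 = -7 + (1/8)*4 = -7 + 1/2 = -13/2)
k(G) = -57/2 (k(G) = (-3 - 13/2)*3 = -19/2*3 = -57/2)
3*sqrt(14*(9 + k(3)) + 8200) = 3*sqrt(14*(9 - 57/2) + 8200) = 3*sqrt(14*(-39/2) + 8200) = 3*sqrt(-273 + 8200) = 3*sqrt(7927)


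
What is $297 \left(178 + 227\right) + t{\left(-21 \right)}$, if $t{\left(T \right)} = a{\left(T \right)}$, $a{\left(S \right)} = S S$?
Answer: $120726$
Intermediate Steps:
$a{\left(S \right)} = S^{2}$
$t{\left(T \right)} = T^{2}$
$297 \left(178 + 227\right) + t{\left(-21 \right)} = 297 \left(178 + 227\right) + \left(-21\right)^{2} = 297 \cdot 405 + 441 = 120285 + 441 = 120726$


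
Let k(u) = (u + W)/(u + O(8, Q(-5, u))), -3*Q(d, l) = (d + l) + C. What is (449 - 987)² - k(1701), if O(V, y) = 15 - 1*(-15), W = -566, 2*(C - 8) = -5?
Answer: 501026429/1731 ≈ 2.8944e+5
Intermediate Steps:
C = 11/2 (C = 8 + (½)*(-5) = 8 - 5/2 = 11/2 ≈ 5.5000)
Q(d, l) = -11/6 - d/3 - l/3 (Q(d, l) = -((d + l) + 11/2)/3 = -(11/2 + d + l)/3 = -11/6 - d/3 - l/3)
O(V, y) = 30 (O(V, y) = 15 + 15 = 30)
k(u) = (-566 + u)/(30 + u) (k(u) = (u - 566)/(u + 30) = (-566 + u)/(30 + u))
(449 - 987)² - k(1701) = (449 - 987)² - (-566 + 1701)/(30 + 1701) = (-538)² - 1135/1731 = 289444 - 1135/1731 = 501026429/1731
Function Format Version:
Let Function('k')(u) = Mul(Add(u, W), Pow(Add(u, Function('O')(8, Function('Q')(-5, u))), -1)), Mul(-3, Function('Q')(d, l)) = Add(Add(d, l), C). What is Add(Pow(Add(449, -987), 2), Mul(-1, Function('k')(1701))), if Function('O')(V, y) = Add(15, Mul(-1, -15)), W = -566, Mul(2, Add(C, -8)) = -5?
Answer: Rational(501026429, 1731) ≈ 2.8944e+5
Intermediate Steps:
C = Rational(11, 2) (C = Add(8, Mul(Rational(1, 2), -5)) = Add(8, Rational(-5, 2)) = Rational(11, 2) ≈ 5.5000)
Function('Q')(d, l) = Add(Rational(-11, 6), Mul(Rational(-1, 3), d), Mul(Rational(-1, 3), l)) (Function('Q')(d, l) = Mul(Rational(-1, 3), Add(Add(d, l), Rational(11, 2))) = Mul(Rational(-1, 3), Add(Rational(11, 2), d, l)) = Add(Rational(-11, 6), Mul(Rational(-1, 3), d), Mul(Rational(-1, 3), l)))
Function('O')(V, y) = 30 (Function('O')(V, y) = Add(15, 15) = 30)
Function('k')(u) = Mul(Pow(Add(30, u), -1), Add(-566, u)) (Function('k')(u) = Mul(Add(u, -566), Pow(Add(u, 30), -1)) = Mul(Add(-566, u), Pow(Add(30, u), -1)) = Mul(Pow(Add(30, u), -1), Add(-566, u)))
Add(Pow(Add(449, -987), 2), Mul(-1, Function('k')(1701))) = Add(Pow(Add(449, -987), 2), Mul(-1, Mul(Pow(Add(30, 1701), -1), Add(-566, 1701)))) = Add(Pow(-538, 2), Mul(-1, Mul(Pow(1731, -1), 1135))) = Add(289444, Mul(-1, Mul(Rational(1, 1731), 1135))) = Add(289444, Mul(-1, Rational(1135, 1731))) = Add(289444, Rational(-1135, 1731)) = Rational(501026429, 1731)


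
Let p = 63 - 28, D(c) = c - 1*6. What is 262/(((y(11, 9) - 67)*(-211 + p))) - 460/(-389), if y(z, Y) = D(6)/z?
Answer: 2763119/2293544 ≈ 1.2047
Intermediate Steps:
D(c) = -6 + c (D(c) = c - 6 = -6 + c)
y(z, Y) = 0 (y(z, Y) = (-6 + 6)/z = 0/z = 0)
p = 35
262/(((y(11, 9) - 67)*(-211 + p))) - 460/(-389) = 262/(((0 - 67)*(-211 + 35))) - 460/(-389) = 262/((-67*(-176))) - 460*(-1/389) = 262/11792 + 460/389 = 262*(1/11792) + 460/389 = 131/5896 + 460/389 = 2763119/2293544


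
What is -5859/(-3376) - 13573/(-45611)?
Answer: 313057297/153982736 ≈ 2.0331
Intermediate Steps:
-5859/(-3376) - 13573/(-45611) = -5859*(-1/3376) - 13573*(-1/45611) = 5859/3376 + 13573/45611 = 313057297/153982736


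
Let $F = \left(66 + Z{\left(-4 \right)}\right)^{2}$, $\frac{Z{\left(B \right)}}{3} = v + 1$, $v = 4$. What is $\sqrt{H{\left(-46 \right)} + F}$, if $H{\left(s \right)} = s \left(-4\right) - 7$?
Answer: $\sqrt{6738} \approx 82.085$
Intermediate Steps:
$H{\left(s \right)} = -7 - 4 s$ ($H{\left(s \right)} = - 4 s - 7 = -7 - 4 s$)
$Z{\left(B \right)} = 15$ ($Z{\left(B \right)} = 3 \left(4 + 1\right) = 3 \cdot 5 = 15$)
$F = 6561$ ($F = \left(66 + 15\right)^{2} = 81^{2} = 6561$)
$\sqrt{H{\left(-46 \right)} + F} = \sqrt{\left(-7 - -184\right) + 6561} = \sqrt{\left(-7 + 184\right) + 6561} = \sqrt{177 + 6561} = \sqrt{6738}$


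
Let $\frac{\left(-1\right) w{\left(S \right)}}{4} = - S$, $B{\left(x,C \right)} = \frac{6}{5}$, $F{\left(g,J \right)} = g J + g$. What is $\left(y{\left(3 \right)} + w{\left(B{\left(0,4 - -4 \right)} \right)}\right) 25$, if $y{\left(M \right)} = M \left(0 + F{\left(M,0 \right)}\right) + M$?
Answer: $420$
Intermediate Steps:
$F{\left(g,J \right)} = g + J g$ ($F{\left(g,J \right)} = J g + g = g + J g$)
$B{\left(x,C \right)} = \frac{6}{5}$ ($B{\left(x,C \right)} = 6 \cdot \frac{1}{5} = \frac{6}{5}$)
$w{\left(S \right)} = 4 S$ ($w{\left(S \right)} = - 4 \left(- S\right) = 4 S$)
$y{\left(M \right)} = M + M^{2}$ ($y{\left(M \right)} = M \left(0 + M \left(1 + 0\right)\right) + M = M \left(0 + M 1\right) + M = M \left(0 + M\right) + M = M M + M = M^{2} + M = M + M^{2}$)
$\left(y{\left(3 \right)} + w{\left(B{\left(0,4 - -4 \right)} \right)}\right) 25 = \left(3 \left(1 + 3\right) + 4 \cdot \frac{6}{5}\right) 25 = \left(3 \cdot 4 + \frac{24}{5}\right) 25 = \left(12 + \frac{24}{5}\right) 25 = \frac{84}{5} \cdot 25 = 420$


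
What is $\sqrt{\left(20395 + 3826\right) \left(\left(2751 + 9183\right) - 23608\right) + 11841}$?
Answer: $i \sqrt{282744113} \approx 16815.0 i$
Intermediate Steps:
$\sqrt{\left(20395 + 3826\right) \left(\left(2751 + 9183\right) - 23608\right) + 11841} = \sqrt{24221 \left(11934 - 23608\right) + 11841} = \sqrt{24221 \left(-11674\right) + 11841} = \sqrt{-282755954 + 11841} = \sqrt{-282744113} = i \sqrt{282744113}$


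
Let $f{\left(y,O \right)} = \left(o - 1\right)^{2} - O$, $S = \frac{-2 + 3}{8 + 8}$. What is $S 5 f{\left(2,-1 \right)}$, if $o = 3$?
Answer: $\frac{25}{16} \approx 1.5625$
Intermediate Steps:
$S = \frac{1}{16}$ ($S = 1 \cdot \frac{1}{16} = \frac{1}{16} \approx 0.0625$)
$f{\left(y,O \right)} = 4 - O$ ($f{\left(y,O \right)} = \left(3 - 1\right)^{2} - O = 2^{2} - O = 4 - O$)
$S 5 f{\left(2,-1 \right)} = \frac{1}{16} \cdot 5 \left(4 - -1\right) = \frac{5 \left(4 + 1\right)}{16} = \frac{5}{16} \cdot 5 = \frac{25}{16}$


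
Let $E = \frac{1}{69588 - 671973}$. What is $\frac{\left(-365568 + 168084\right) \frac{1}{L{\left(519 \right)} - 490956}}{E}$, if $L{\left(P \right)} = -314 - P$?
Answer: $- \frac{118961399340}{491789} \approx -2.419 \cdot 10^{5}$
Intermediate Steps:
$E = - \frac{1}{602385}$ ($E = \frac{1}{-602385} = - \frac{1}{602385} \approx -1.6601 \cdot 10^{-6}$)
$\frac{\left(-365568 + 168084\right) \frac{1}{L{\left(519 \right)} - 490956}}{E} = \frac{\left(-365568 + 168084\right) \frac{1}{\left(-314 - 519\right) - 490956}}{- \frac{1}{602385}} = - \frac{197484}{\left(-314 - 519\right) - 490956} \left(-602385\right) = - \frac{197484}{-833 - 490956} \left(-602385\right) = - \frac{197484}{-491789} \left(-602385\right) = \left(-197484\right) \left(- \frac{1}{491789}\right) \left(-602385\right) = \frac{197484}{491789} \left(-602385\right) = - \frac{118961399340}{491789}$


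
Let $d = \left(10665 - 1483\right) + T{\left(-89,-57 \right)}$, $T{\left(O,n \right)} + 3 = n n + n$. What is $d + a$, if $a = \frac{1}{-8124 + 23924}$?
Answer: $\frac{195461801}{15800} \approx 12371.0$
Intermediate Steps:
$T{\left(O,n \right)} = -3 + n + n^{2}$ ($T{\left(O,n \right)} = -3 + \left(n n + n\right) = -3 + \left(n^{2} + n\right) = -3 + \left(n + n^{2}\right) = -3 + n + n^{2}$)
$a = \frac{1}{15800} \approx 6.3291 \cdot 10^{-5}$
$d = 12371$ ($d = \left(10665 - 1483\right) - \left(60 - 3249\right) = 9182 - -3189 = 9182 + 3189 = 12371$)
$d + a = 12371 + \frac{1}{15800} = \frac{195461801}{15800}$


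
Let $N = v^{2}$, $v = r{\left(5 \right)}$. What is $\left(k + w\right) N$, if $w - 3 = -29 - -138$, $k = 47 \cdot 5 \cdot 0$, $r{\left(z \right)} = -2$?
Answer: $448$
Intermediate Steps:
$k = 0$ ($k = 47 \cdot 0 = 0$)
$v = -2$
$N = 4$ ($N = \left(-2\right)^{2} = 4$)
$w = 112$ ($w = 3 - -109 = 3 + \left(-29 + 138\right) = 3 + 109 = 112$)
$\left(k + w\right) N = \left(0 + 112\right) 4 = 112 \cdot 4 = 448$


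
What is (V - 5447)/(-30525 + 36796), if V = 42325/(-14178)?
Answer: -77269891/88910238 ≈ -0.86908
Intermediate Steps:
V = -42325/14178 (V = 42325*(-1/14178) = -42325/14178 ≈ -2.9853)
(V - 5447)/(-30525 + 36796) = (-42325/14178 - 5447)/(-30525 + 36796) = -77269891/14178/6271 = -77269891/14178*1/6271 = -77269891/88910238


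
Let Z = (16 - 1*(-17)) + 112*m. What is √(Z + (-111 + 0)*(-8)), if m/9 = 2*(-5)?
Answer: I*√9159 ≈ 95.703*I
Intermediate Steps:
m = -90 (m = 9*(2*(-5)) = 9*(-10) = -90)
Z = -10047 (Z = (16 - 1*(-17)) + 112*(-90) = (16 + 17) - 10080 = 33 - 10080 = -10047)
√(Z + (-111 + 0)*(-8)) = √(-10047 + (-111 + 0)*(-8)) = √(-10047 - 111*(-8)) = √(-10047 + 888) = √(-9159) = I*√9159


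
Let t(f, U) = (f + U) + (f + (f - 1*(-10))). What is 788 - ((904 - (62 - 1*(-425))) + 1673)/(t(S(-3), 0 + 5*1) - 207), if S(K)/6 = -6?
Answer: 23849/30 ≈ 794.97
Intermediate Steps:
S(K) = -36 (S(K) = 6*(-6) = -36)
t(f, U) = 10 + U + 3*f (t(f, U) = (U + f) + (f + (f + 10)) = (U + f) + (f + (10 + f)) = (U + f) + (10 + 2*f) = 10 + U + 3*f)
788 - ((904 - (62 - 1*(-425))) + 1673)/(t(S(-3), 0 + 5*1) - 207) = 788 - ((904 - (62 - 1*(-425))) + 1673)/((10 + (0 + 5*1) + 3*(-36)) - 207) = 788 - ((904 - (62 + 425)) + 1673)/((10 + (0 + 5) - 108) - 207) = 788 - ((904 - 1*487) + 1673)/((10 + 5 - 108) - 207) = 788 - ((904 - 487) + 1673)/(-93 - 207) = 788 - (417 + 1673)/(-300) = 788 - 2090*(-1)/300 = 788 - 1*(-209/30) = 788 + 209/30 = 23849/30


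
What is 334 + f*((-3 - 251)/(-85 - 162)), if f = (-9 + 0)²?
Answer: 103072/247 ≈ 417.30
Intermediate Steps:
f = 81 (f = (-9)² = 81)
334 + f*((-3 - 251)/(-85 - 162)) = 334 + 81*((-3 - 251)/(-85 - 162)) = 334 + 81*(-254/(-247)) = 334 + 81*(-254*(-1/247)) = 334 + 81*(254/247) = 334 + 20574/247 = 103072/247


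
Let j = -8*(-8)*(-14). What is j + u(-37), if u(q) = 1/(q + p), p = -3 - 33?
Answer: -65409/73 ≈ -896.01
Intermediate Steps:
p = -36
u(q) = 1/(-36 + q) (u(q) = 1/(q - 36) = 1/(-36 + q))
j = -896 (j = 64*(-14) = -896)
j + u(-37) = -896 + 1/(-36 - 37) = -896 + 1/(-73) = -896 - 1/73 = -65409/73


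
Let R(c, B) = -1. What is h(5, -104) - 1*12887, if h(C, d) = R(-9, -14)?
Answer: -12888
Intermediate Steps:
h(C, d) = -1
h(5, -104) - 1*12887 = -1 - 1*12887 = -1 - 12887 = -12888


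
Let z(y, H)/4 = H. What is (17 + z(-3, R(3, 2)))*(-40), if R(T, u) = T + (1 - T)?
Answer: -840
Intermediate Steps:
R(T, u) = 1
z(y, H) = 4*H
(17 + z(-3, R(3, 2)))*(-40) = (17 + 4*1)*(-40) = (17 + 4)*(-40) = 21*(-40) = -840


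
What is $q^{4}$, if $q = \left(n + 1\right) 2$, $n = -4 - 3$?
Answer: $20736$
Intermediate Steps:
$n = -7$ ($n = -4 - 3 = -7$)
$q = -12$ ($q = \left(-7 + 1\right) 2 = \left(-6\right) 2 = -12$)
$q^{4} = \left(-12\right)^{4} = 20736$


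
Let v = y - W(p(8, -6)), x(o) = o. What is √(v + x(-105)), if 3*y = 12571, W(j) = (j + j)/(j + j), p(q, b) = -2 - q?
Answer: √36759/3 ≈ 63.909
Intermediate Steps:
W(j) = 1 (W(j) = (2*j)/((2*j)) = (2*j)*(1/(2*j)) = 1)
y = 12571/3 (y = (⅓)*12571 = 12571/3 ≈ 4190.3)
v = 12568/3 (v = 12571/3 - 1*1 = 12571/3 - 1 = 12568/3 ≈ 4189.3)
√(v + x(-105)) = √(12568/3 - 105) = √(12253/3) = √36759/3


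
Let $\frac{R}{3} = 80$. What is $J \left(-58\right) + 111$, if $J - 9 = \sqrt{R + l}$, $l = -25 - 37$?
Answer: $-411 - 58 \sqrt{178} \approx -1184.8$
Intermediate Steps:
$R = 240$ ($R = 3 \cdot 80 = 240$)
$l = -62$ ($l = -25 - 37 = -62$)
$J = 9 + \sqrt{178}$ ($J = 9 + \sqrt{240 - 62} = 9 + \sqrt{178} \approx 22.342$)
$J \left(-58\right) + 111 = \left(9 + \sqrt{178}\right) \left(-58\right) + 111 = \left(-522 - 58 \sqrt{178}\right) + 111 = -411 - 58 \sqrt{178}$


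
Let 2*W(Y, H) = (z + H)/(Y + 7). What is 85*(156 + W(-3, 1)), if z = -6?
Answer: 105655/8 ≈ 13207.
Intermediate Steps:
W(Y, H) = (-6 + H)/(2*(7 + Y)) (W(Y, H) = ((-6 + H)/(Y + 7))/2 = ((-6 + H)/(7 + Y))/2 = (-6 + H)/(2*(7 + Y)))
85*(156 + W(-3, 1)) = 85*(156 + (-6 + 1)/(2*(7 - 3))) = 85*(156 + (1/2)*(-5)/4) = 85*(156 + (1/2)*(1/4)*(-5)) = 85*(156 - 5/8) = 85*(1243/8) = 105655/8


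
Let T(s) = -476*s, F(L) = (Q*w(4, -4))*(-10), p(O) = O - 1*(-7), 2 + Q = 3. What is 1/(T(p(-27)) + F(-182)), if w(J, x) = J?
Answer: 1/9480 ≈ 0.00010549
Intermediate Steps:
Q = 1 (Q = -2 + 3 = 1)
p(O) = 7 + O (p(O) = O + 7 = 7 + O)
F(L) = -40 (F(L) = (1*4)*(-10) = 4*(-10) = -40)
1/(T(p(-27)) + F(-182)) = 1/(-476*(7 - 27) - 40) = 1/(-476*(-20) - 40) = 1/(9520 - 40) = 1/9480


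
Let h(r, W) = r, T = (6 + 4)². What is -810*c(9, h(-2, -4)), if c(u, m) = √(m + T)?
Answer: -5670*√2 ≈ -8018.6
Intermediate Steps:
T = 100 (T = 10² = 100)
c(u, m) = √(100 + m) (c(u, m) = √(m + 100) = √(100 + m))
-810*c(9, h(-2, -4)) = -810*√(100 - 2) = -5670*√2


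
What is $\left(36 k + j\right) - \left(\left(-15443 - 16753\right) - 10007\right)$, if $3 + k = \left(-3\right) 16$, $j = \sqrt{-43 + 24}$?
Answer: $40367 + i \sqrt{19} \approx 40367.0 + 4.3589 i$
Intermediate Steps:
$j = i \sqrt{19}$ ($j = \sqrt{-19} = i \sqrt{19} \approx 4.3589 i$)
$k = -51$ ($k = -3 - 48 = -51$)
$\left(36 k + j\right) - \left(\left(-15443 - 16753\right) - 10007\right) = \left(36 \left(-51\right) + i \sqrt{19}\right) - \left(\left(-15443 - 16753\right) - 10007\right) = \left(-1836 + i \sqrt{19}\right) - \left(-32196 - 10007\right) = \left(-1836 + i \sqrt{19}\right) - -42203 = \left(-1836 + i \sqrt{19}\right) + 42203 = 40367 + i \sqrt{19}$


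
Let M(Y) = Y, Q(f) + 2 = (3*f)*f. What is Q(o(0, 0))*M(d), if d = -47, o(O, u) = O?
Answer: 94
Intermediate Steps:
Q(f) = -2 + 3*f² (Q(f) = -2 + (3*f)*f = -2 + 3*f²)
Q(o(0, 0))*M(d) = (-2 + 3*0²)*(-47) = (-2 + 3*0)*(-47) = (-2 + 0)*(-47) = -2*(-47) = 94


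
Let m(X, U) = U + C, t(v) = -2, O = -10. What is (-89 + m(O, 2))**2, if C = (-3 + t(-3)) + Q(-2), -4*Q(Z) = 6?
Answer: 34969/4 ≈ 8742.3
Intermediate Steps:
Q(Z) = -3/2 (Q(Z) = -1/4*6 = -3/2)
C = -13/2 (C = (-3 - 2) - 3/2 = -5 - 3/2 = -13/2 ≈ -6.5000)
m(X, U) = -13/2 + U (m(X, U) = U - 13/2 = -13/2 + U)
(-89 + m(O, 2))**2 = (-89 + (-13/2 + 2))**2 = (-89 - 9/2)**2 = (-187/2)**2 = 34969/4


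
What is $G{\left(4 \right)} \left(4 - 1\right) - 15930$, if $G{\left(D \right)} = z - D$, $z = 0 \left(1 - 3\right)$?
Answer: $-15942$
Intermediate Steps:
$z = 0$ ($z = 0 \left(-2\right) = 0$)
$G{\left(D \right)} = - D$ ($G{\left(D \right)} = 0 - D = - D$)
$G{\left(4 \right)} \left(4 - 1\right) - 15930 = \left(-1\right) 4 \left(4 - 1\right) - 15930 = \left(-4\right) 3 - 15930 = -12 - 15930 = -15942$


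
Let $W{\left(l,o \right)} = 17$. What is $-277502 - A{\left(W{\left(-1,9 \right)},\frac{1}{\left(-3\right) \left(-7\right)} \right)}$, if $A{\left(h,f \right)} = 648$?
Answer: $-278150$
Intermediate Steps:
$-277502 - A{\left(W{\left(-1,9 \right)},\frac{1}{\left(-3\right) \left(-7\right)} \right)} = -277502 - 648 = -278150$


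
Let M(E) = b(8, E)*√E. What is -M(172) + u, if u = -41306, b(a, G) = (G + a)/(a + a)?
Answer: -41306 - 45*√43/2 ≈ -41454.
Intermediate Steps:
b(a, G) = (G + a)/(2*a) (b(a, G) = (G + a)/((2*a)) = (G + a)*(1/(2*a)) = (G + a)/(2*a))
M(E) = √E*(½ + E/16) (M(E) = ((½)*(E + 8)/8)*√E = ((½)*(⅛)*(8 + E))*√E = (½ + E/16)*√E = √E*(½ + E/16))
-M(172) + u = -√172*(8 + 172)/16 - 41306 = -2*√43*180/16 - 41306 = -45*√43/2 - 41306 = -41306 - 45*√43/2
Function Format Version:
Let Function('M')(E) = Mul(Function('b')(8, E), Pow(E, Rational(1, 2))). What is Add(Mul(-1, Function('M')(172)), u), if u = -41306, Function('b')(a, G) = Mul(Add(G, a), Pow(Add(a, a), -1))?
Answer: Add(-41306, Mul(Rational(-45, 2), Pow(43, Rational(1, 2)))) ≈ -41454.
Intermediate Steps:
Function('b')(a, G) = Mul(Rational(1, 2), Pow(a, -1), Add(G, a)) (Function('b')(a, G) = Mul(Add(G, a), Pow(Mul(2, a), -1)) = Mul(Add(G, a), Mul(Rational(1, 2), Pow(a, -1))) = Mul(Rational(1, 2), Pow(a, -1), Add(G, a)))
Function('M')(E) = Mul(Pow(E, Rational(1, 2)), Add(Rational(1, 2), Mul(Rational(1, 16), E))) (Function('M')(E) = Mul(Mul(Rational(1, 2), Pow(8, -1), Add(E, 8)), Pow(E, Rational(1, 2))) = Mul(Mul(Rational(1, 2), Rational(1, 8), Add(8, E)), Pow(E, Rational(1, 2))) = Mul(Add(Rational(1, 2), Mul(Rational(1, 16), E)), Pow(E, Rational(1, 2))) = Mul(Pow(E, Rational(1, 2)), Add(Rational(1, 2), Mul(Rational(1, 16), E))))
Add(Mul(-1, Function('M')(172)), u) = Add(Mul(-1, Mul(Rational(1, 16), Pow(172, Rational(1, 2)), Add(8, 172))), -41306) = Add(Mul(-1, Mul(Rational(1, 16), Mul(2, Pow(43, Rational(1, 2))), 180)), -41306) = Add(Mul(-1, Mul(Rational(45, 2), Pow(43, Rational(1, 2)))), -41306) = Add(Mul(Rational(-45, 2), Pow(43, Rational(1, 2))), -41306) = Add(-41306, Mul(Rational(-45, 2), Pow(43, Rational(1, 2))))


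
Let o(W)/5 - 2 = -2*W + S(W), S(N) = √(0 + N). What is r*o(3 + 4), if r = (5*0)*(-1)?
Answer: 0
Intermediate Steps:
S(N) = √N
o(W) = 10 - 10*W + 5*√W (o(W) = 10 + 5*(-2*W + √W) = 10 + 5*(√W - 2*W) = 10 + (-10*W + 5*√W) = 10 - 10*W + 5*√W)
r = 0 (r = 0*(-1) = 0)
r*o(3 + 4) = 0*(10 - 10*(3 + 4) + 5*√(3 + 4)) = 0*(10 - 10*7 + 5*√7) = 0*(10 - 70 + 5*√7) = 0*(-60 + 5*√7) = 0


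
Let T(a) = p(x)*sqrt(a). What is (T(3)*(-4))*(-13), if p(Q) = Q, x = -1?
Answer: -52*sqrt(3) ≈ -90.067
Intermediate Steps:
T(a) = -sqrt(a)
(T(3)*(-4))*(-13) = (-sqrt(3)*(-4))*(-13) = (4*sqrt(3))*(-13) = -52*sqrt(3)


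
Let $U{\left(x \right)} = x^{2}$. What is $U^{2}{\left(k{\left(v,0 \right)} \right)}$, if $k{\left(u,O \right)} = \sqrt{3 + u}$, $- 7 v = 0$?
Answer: $9$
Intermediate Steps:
$v = 0$ ($v = \left(- \frac{1}{7}\right) 0 = 0$)
$U^{2}{\left(k{\left(v,0 \right)} \right)} = \left(\left(\sqrt{3 + 0}\right)^{2}\right)^{2} = \left(\left(\sqrt{3}\right)^{2}\right)^{2} = 3^{2} = 9$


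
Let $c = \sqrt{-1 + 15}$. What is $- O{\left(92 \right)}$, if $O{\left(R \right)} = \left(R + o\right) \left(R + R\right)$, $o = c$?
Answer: $-16928 - 184 \sqrt{14} \approx -17616.0$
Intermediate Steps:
$c = \sqrt{14} \approx 3.7417$
$o = \sqrt{14} \approx 3.7417$
$O{\left(R \right)} = 2 R \left(R + \sqrt{14}\right)$ ($O{\left(R \right)} = \left(R + \sqrt{14}\right) \left(R + R\right) = \left(R + \sqrt{14}\right) 2 R = 2 R \left(R + \sqrt{14}\right)$)
$- O{\left(92 \right)} = - 2 \cdot 92 \left(92 + \sqrt{14}\right) = - (16928 + 184 \sqrt{14}) = -16928 - 184 \sqrt{14}$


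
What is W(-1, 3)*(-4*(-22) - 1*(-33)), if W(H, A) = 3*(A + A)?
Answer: 2178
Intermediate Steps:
W(H, A) = 6*A (W(H, A) = 3*(2*A) = 6*A)
W(-1, 3)*(-4*(-22) - 1*(-33)) = (6*3)*(-4*(-22) - 1*(-33)) = 18*(88 + 33) = 18*121 = 2178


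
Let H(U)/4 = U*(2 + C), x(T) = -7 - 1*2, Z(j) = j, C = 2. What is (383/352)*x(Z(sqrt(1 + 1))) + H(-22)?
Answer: -127351/352 ≈ -361.79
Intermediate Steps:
x(T) = -9 (x(T) = -7 - 2 = -9)
H(U) = 16*U (H(U) = 4*(U*(2 + 2)) = 4*(U*4) = 4*(4*U) = 16*U)
(383/352)*x(Z(sqrt(1 + 1))) + H(-22) = (383/352)*(-9) + 16*(-22) = (383*(1/352))*(-9) - 352 = (383/352)*(-9) - 352 = -3447/352 - 352 = -127351/352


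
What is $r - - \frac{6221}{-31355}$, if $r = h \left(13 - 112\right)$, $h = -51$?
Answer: $\frac{158305174}{31355} \approx 5048.8$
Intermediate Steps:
$r = 5049$ ($r = - 51 \left(13 - 112\right) = \left(-51\right) \left(-99\right) = 5049$)
$r - - \frac{6221}{-31355} = 5049 - - \frac{6221}{-31355} = 5049 - \left(-6221\right) \left(- \frac{1}{31355}\right) = 5049 - \frac{6221}{31355} = \frac{158305174}{31355}$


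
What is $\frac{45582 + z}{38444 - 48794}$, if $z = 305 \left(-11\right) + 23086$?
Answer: $- \frac{7257}{1150} \approx -6.3104$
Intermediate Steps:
$z = 19731$ ($z = -3355 + 23086 = 19731$)
$\frac{45582 + z}{38444 - 48794} = \frac{45582 + 19731}{38444 - 48794} = \frac{65313}{-10350} = 65313 \left(- \frac{1}{10350}\right) = - \frac{7257}{1150}$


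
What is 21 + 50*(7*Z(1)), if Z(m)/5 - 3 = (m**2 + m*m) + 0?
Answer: 8771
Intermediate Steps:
Z(m) = 15 + 10*m**2 (Z(m) = 15 + 5*((m**2 + m*m) + 0) = 15 + 5*((m**2 + m**2) + 0) = 15 + 5*(2*m**2 + 0) = 15 + 5*(2*m**2) = 15 + 10*m**2)
21 + 50*(7*Z(1)) = 21 + 50*(7*(15 + 10*1**2)) = 21 + 50*(7*(15 + 10*1)) = 21 + 50*(7*(15 + 10)) = 21 + 50*(7*25) = 21 + 50*175 = 21 + 8750 = 8771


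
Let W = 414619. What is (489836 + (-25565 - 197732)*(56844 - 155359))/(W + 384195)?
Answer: 21998593791/798814 ≈ 27539.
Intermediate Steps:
(489836 + (-25565 - 197732)*(56844 - 155359))/(W + 384195) = (489836 + (-25565 - 197732)*(56844 - 155359))/(414619 + 384195) = (489836 - 223297*(-98515))/798814 = (489836 + 21998103955)*(1/798814) = 21998593791*(1/798814) = 21998593791/798814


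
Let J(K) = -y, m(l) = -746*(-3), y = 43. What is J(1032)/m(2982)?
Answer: -43/2238 ≈ -0.019214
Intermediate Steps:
m(l) = 2238
J(K) = -43 (J(K) = -1*43 = -43)
J(1032)/m(2982) = -43/2238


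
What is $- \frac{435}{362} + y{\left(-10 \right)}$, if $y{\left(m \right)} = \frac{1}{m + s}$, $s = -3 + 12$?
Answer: $- \frac{797}{362} \approx -2.2017$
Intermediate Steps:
$s = 9$
$y{\left(m \right)} = \frac{1}{9 + m}$ ($y{\left(m \right)} = \frac{1}{m + 9} = \frac{1}{9 + m}$)
$- \frac{435}{362} + y{\left(-10 \right)} = - \frac{435}{362} + \frac{1}{9 - 10} = \left(-435\right) \frac{1}{362} + \frac{1}{-1} = - \frac{435}{362} - 1 = - \frac{797}{362}$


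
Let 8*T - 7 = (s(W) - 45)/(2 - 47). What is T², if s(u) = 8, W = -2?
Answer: 1936/2025 ≈ 0.95605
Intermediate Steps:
T = 44/45 (T = 7/8 + ((8 - 45)/(2 - 47))/8 = 7/8 + (-37/(-45))/8 = 7/8 + (-37*(-1/45))/8 = 7/8 + (⅛)*(37/45) = 7/8 + 37/360 = 44/45 ≈ 0.97778)
T² = (44/45)² = 1936/2025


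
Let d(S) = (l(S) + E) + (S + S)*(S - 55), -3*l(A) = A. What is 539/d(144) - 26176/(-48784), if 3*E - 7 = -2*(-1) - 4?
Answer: 130504685/234032093 ≈ 0.55764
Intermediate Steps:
E = 5/3 (E = 7/3 + (-2*(-1) - 4)/3 = 7/3 + (2 - 4)/3 = 7/3 + (⅓)*(-2) = 7/3 - ⅔ = 5/3 ≈ 1.6667)
l(A) = -A/3
d(S) = 5/3 - S/3 + 2*S*(-55 + S) (d(S) = (-S/3 + 5/3) + (S + S)*(S - 55) = (5/3 - S/3) + (2*S)*(-55 + S) = (5/3 - S/3) + 2*S*(-55 + S) = 5/3 - S/3 + 2*S*(-55 + S))
539/d(144) - 26176/(-48784) = 539/(5/3 + 2*144² - 331/3*144) - 26176/(-48784) = 539/(5/3 + 2*20736 - 15888) - 26176*(-1/48784) = 539/(5/3 + 41472 - 15888) + 1636/3049 = 539/(76757/3) + 1636/3049 = 539*(3/76757) + 1636/3049 = 1617/76757 + 1636/3049 = 130504685/234032093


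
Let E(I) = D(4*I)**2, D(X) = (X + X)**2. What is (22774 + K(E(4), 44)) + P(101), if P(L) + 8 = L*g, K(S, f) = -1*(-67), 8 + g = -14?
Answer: 20611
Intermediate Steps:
g = -22 (g = -8 - 14 = -22)
D(X) = 4*X**2 (D(X) = (2*X)**2 = 4*X**2)
E(I) = 4096*I**4 (E(I) = (4*(4*I)**2)**2 = (4*(16*I**2))**2 = (64*I**2)**2 = 4096*I**4)
K(S, f) = 67
P(L) = -8 - 22*L (P(L) = -8 + L*(-22) = -8 - 22*L)
(22774 + K(E(4), 44)) + P(101) = (22774 + 67) + (-8 - 22*101) = 22841 + (-8 - 2222) = 22841 - 2230 = 20611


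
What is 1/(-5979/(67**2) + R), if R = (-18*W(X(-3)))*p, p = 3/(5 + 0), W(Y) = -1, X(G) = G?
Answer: 22445/212511 ≈ 0.10562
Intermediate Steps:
p = 3/5 ≈ 0.60000
R = 54/5 (R = -18*(-1)*(3/5) = 18*(3/5) = 54/5 ≈ 10.800)
1/(-5979/(67**2) + R) = 1/(-5979/(67**2) + 54/5) = 1/(-5979/4489 + 54/5) = 1/(212511/22445) = 22445/212511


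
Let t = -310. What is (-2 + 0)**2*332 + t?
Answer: 1018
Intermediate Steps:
(-2 + 0)**2*332 + t = (-2 + 0)**2*332 - 310 = (-2)**2*332 - 310 = 4*332 - 310 = 1328 - 310 = 1018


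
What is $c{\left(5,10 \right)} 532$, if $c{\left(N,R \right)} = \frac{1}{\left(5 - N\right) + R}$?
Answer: $\frac{266}{5} \approx 53.2$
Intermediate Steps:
$c{\left(N,R \right)} = \frac{1}{5 + R - N}$
$c{\left(5,10 \right)} 532 = \frac{1}{5 + 10 - 5} \cdot 532 = \frac{1}{10} \cdot 532 = \frac{266}{5}$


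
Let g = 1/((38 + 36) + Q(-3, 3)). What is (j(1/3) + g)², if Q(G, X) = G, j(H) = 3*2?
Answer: 182329/5041 ≈ 36.169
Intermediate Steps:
j(H) = 6
g = 1/71 (g = 1/((38 + 36) - 3) = 1/(74 - 3) = 1/71 ≈ 0.014085)
(j(1/3) + g)² = (6 + 1/71)² = (427/71)² = 182329/5041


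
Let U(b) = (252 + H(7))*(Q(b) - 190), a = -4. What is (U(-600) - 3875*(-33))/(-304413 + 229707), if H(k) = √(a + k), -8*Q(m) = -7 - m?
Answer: -40877/49804 + 2113*√3/597648 ≈ -0.81463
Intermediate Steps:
Q(m) = 7/8 + m/8 (Q(m) = -(-7 - m)/8 = 7/8 + m/8)
H(k) = √(-4 + k)
U(b) = (252 + √3)*(-1513/8 + b/8) (U(b) = (252 + √(-4 + 7))*((7/8 + b/8) - 190) = (252 + √3)*(-1513/8 + b/8))
(U(-600) - 3875*(-33))/(-304413 + 229707) = ((-95319/2 - 1513*√3/8 + (63/2)*(-600) + (⅛)*(-600)*√3) - 3875*(-33))/(-304413 + 229707) = ((-95319/2 - 1513*√3/8 - 18900 - 75*√3) + 127875)/(-74706) = ((-133119/2 - 2113*√3/8) + 127875)*(-1/74706) = (122631/2 - 2113*√3/8)*(-1/74706) = -40877/49804 + 2113*√3/597648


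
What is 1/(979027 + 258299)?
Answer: 1/1237326 ≈ 8.0819e-7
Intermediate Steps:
1/(979027 + 258299) = 1/1237326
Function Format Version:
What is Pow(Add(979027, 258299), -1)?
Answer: Rational(1, 1237326) ≈ 8.0819e-7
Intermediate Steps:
Pow(Add(979027, 258299), -1) = Pow(1237326, -1) = Rational(1, 1237326)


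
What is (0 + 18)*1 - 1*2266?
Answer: -2248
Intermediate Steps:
(0 + 18)*1 - 1*2266 = 18*1 - 2266 = 18 - 2266 = -2248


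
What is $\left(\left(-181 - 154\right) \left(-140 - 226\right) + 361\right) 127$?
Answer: $15617317$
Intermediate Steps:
$\left(\left(-181 - 154\right) \left(-140 - 226\right) + 361\right) 127 = \left(\left(-335\right) \left(-366\right) + 361\right) 127 = \left(122610 + 361\right) 127 = 122971 \cdot 127 = 15617317$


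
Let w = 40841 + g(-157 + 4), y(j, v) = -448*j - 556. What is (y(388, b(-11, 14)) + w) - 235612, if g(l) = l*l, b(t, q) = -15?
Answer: -345742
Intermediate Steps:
y(j, v) = -556 - 448*j
g(l) = l²
w = 64250 (w = 40841 + (-157 + 4)² = 40841 + (-153)² = 40841 + 23409 = 64250)
(y(388, b(-11, 14)) + w) - 235612 = ((-556 - 448*388) + 64250) - 235612 = ((-556 - 173824) + 64250) - 235612 = (-174380 + 64250) - 235612 = -110130 - 235612 = -345742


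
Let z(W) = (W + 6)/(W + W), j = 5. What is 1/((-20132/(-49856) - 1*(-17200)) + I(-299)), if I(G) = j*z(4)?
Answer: 12464/214463733 ≈ 5.8117e-5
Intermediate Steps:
z(W) = (6 + W)/(2*W) (z(W) = (6 + W)/((2*W)) = (6 + W)*(1/(2*W)) = (6 + W)/(2*W))
I(G) = 25/4 (I(G) = 5*((½)*(6 + 4)/4) = 5*((½)*(¼)*10) = 5*(5/4) = 25/4)
1/((-20132/(-49856) - 1*(-17200)) + I(-299)) = 1/((-20132/(-49856) - 1*(-17200)) + 25/4) = 1/((-20132*(-1/49856) + 17200) + 25/4) = 1/((5033/12464 + 17200) + 25/4) = 1/(214385833/12464 + 25/4) = 1/(214463733/12464) = 12464/214463733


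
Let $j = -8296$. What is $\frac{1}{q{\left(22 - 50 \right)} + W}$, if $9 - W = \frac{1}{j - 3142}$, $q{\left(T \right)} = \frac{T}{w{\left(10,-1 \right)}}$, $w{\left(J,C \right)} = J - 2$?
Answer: $\frac{5719}{31455} \approx 0.18182$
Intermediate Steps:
$w{\left(J,C \right)} = -2 + J$
$q{\left(T \right)} = \frac{T}{8}$ ($q{\left(T \right)} = \frac{T}{-2 + 10} = \frac{T}{8}$)
$W = \frac{102943}{11438}$ ($W = 9 - \frac{1}{-8296 - 3142} = 9 - \frac{1}{-11438} = 9 - - \frac{1}{11438} = 9 + \frac{1}{11438} = \frac{102943}{11438} \approx 9.0001$)
$\frac{1}{q{\left(22 - 50 \right)} + W} = \frac{1}{\frac{22 - 50}{8} + \frac{102943}{11438}} = \frac{1}{\frac{1}{8} \left(-28\right) + \frac{102943}{11438}} = \frac{1}{- \frac{7}{2} + \frac{102943}{11438}} = \frac{1}{\frac{31455}{5719}} = \frac{5719}{31455}$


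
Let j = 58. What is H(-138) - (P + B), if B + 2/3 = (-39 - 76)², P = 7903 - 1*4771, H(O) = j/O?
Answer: -1128616/69 ≈ -16357.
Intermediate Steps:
H(O) = 58/O
P = 3132 (P = 7903 - 4771 = 3132)
B = 39673/3 (B = -⅔ + (-39 - 76)² = -⅔ + (-115)² = -⅔ + 13225 = 39673/3 ≈ 13224.)
H(-138) - (P + B) = 58/(-138) - (3132 + 39673/3) = 58*(-1/138) - 1*49069/3 = -29/69 - 49069/3 = -1128616/69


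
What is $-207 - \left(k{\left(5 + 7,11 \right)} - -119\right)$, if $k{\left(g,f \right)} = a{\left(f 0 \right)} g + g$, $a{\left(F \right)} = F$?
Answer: $-338$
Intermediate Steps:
$k{\left(g,f \right)} = g$ ($k{\left(g,f \right)} = f 0 g + g = 0 g + g = 0 + g = g$)
$-207 - \left(k{\left(5 + 7,11 \right)} - -119\right) = -207 - \left(\left(5 + 7\right) - -119\right) = -207 - \left(12 + 119\right) = -207 - 131 = -338$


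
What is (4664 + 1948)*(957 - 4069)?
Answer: -20576544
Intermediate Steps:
(4664 + 1948)*(957 - 4069) = 6612*(-3112) = -20576544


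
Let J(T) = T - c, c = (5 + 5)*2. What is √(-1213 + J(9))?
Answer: 6*I*√34 ≈ 34.986*I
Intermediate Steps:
c = 20 (c = 10*2 = 20)
J(T) = -20 + T (J(T) = T - 1*20 = T - 20 = -20 + T)
√(-1213 + J(9)) = √(-1213 + (-20 + 9)) = √(-1213 - 11) = √(-1224) = 6*I*√34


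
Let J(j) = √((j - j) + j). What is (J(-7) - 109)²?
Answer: (109 - I*√7)² ≈ 11874.0 - 576.77*I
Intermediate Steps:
J(j) = √j (J(j) = √(0 + j) = √j)
(J(-7) - 109)² = (√(-7) - 109)² = (I*√7 - 109)² = (-109 + I*√7)²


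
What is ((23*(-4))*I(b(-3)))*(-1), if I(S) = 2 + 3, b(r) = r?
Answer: 460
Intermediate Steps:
I(S) = 5
((23*(-4))*I(b(-3)))*(-1) = ((23*(-4))*5)*(-1) = -92*5*(-1) = -460*(-1) = 460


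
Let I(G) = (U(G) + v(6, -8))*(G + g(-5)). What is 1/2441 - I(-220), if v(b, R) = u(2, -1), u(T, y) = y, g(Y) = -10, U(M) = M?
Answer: -124076029/2441 ≈ -50830.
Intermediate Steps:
v(b, R) = -1
I(G) = (-1 + G)*(-10 + G) (I(G) = (G - 1)*(G - 10) = (-1 + G)*(-10 + G))
1/2441 - I(-220) = 1/2441 - (10 + (-220)**2 - 11*(-220)) = 1/2441 - (10 + 48400 + 2420) = 1/2441 - 1*50830 = 1/2441 - 50830 = -124076029/2441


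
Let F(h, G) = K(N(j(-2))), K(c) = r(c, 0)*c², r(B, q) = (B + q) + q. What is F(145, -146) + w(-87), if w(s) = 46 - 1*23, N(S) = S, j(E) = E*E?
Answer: 87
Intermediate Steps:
j(E) = E²
r(B, q) = B + 2*q
w(s) = 23 (w(s) = 46 - 23 = 23)
K(c) = c³ (K(c) = (c + 2*0)*c² = (c + 0)*c² = c*c² = c³)
F(h, G) = 64 (F(h, G) = ((-2)²)³ = 4³ = 64)
F(145, -146) + w(-87) = 64 + 23 = 87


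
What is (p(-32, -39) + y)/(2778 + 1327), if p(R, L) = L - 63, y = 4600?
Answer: 4498/4105 ≈ 1.0957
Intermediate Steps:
p(R, L) = -63 + L
(p(-32, -39) + y)/(2778 + 1327) = ((-63 - 39) + 4600)/(2778 + 1327) = (-102 + 4600)/4105 = 4498*(1/4105) = 4498/4105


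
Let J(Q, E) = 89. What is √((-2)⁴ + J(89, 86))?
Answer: √105 ≈ 10.247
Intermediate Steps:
√((-2)⁴ + J(89, 86)) = √((-2)⁴ + 89) = √(16 + 89) = √105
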